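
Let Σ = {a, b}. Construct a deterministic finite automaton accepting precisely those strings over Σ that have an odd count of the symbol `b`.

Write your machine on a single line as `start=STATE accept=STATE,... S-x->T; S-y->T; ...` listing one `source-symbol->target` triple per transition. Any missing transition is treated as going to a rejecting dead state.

start=s0; accept=s1; s0-a->s0; s0-b->s1; s1-a->s1; s1-b->s0

The only thing that matters is how many `b`s have appeared, reduced mod 2. Use one state per residue: s0 for 0, …, s1 for 1. Reading `b` moves to the next residue; anything else stays put. s1 is accepting.
        a   b  
>  s0   s0  s1 
 * s1   s1  s0 
(> = start, * = accepting)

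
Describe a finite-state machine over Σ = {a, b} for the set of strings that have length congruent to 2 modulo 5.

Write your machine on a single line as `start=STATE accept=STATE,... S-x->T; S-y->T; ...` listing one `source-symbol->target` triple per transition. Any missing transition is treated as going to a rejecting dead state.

start=S0; accept=S2; S0-a->S1; S0-b->S1; S1-a->S2; S1-b->S2; S2-a->S3; S2-b->S3; S3-a->S4; S3-b->S4; S4-a->S0; S4-b->S0

Count input length modulo 5: every symbol advances one step around the cycle S0 → S1 → S2 → S3 → S4 → S0. Accept at S2.
With 5 states:
        a   b  
>  S0   S1  S1 
   S1   S2  S2 
 * S2   S3  S3 
   S3   S4  S4 
   S4   S0  S0 
(> = start, * = accepting)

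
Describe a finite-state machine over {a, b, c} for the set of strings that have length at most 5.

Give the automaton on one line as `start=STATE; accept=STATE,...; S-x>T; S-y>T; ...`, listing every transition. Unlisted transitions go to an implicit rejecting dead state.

start=s0; accept=s0,s1,s2,s3,s4,s5; s0-a>s1; s0-b>s1; s0-c>s1; s1-a>s2; s1-b>s2; s1-c>s2; s2-a>s3; s2-b>s3; s2-c>s3; s3-a>s4; s3-b>s4; s3-c>s4; s4-a>s5; s4-b>s5; s4-c>s5; s5-a>s6; s5-b>s6; s5-c>s6; s6-a>s6; s6-b>s6; s6-c>s6

We only need to distinguish lengths 0, 1, …, 5, and '>5'. Chain s0 → s1 → s2 → s3 → s4 → s5 → s6 on every symbol, with s6 looping. Accepting states: {s0, s1, s2, s3, s4, s5}.
        a   b   c  
>* s0   s1  s1  s1 
 * s1   s2  s2  s2 
 * s2   s3  s3  s3 
 * s3   s4  s4  s4 
 * s4   s5  s5  s5 
 * s5   s6  s6  s6 
   s6   s6  s6  s6 
(> = start, * = accepting)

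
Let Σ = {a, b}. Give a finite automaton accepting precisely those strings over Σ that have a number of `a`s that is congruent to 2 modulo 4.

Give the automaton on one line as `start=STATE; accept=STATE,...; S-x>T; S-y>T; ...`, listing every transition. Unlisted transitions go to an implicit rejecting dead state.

The only thing that matters is how many `a`s have appeared, reduced mod 4. Use one state per residue: q0 for 0, …, q3 for 3. Reading `a` moves to the next residue; anything else stays put. q2 is accepting.
A 4-state machine:
        a   b  
>  q0   q1  q0 
   q1   q2  q1 
 * q2   q3  q2 
   q3   q0  q3 
(> = start, * = accepting)

start=q0; accept=q2; q0-a>q1; q0-b>q0; q1-a>q2; q1-b>q1; q2-a>q3; q2-b>q2; q3-a>q0; q3-b>q3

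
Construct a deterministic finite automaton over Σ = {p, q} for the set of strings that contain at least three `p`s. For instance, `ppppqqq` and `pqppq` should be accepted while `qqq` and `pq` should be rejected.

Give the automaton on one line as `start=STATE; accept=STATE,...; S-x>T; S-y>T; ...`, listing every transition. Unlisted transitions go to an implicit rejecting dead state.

start=A; accept=D,E; A-p>B; A-q>A; B-p>C; B-q>B; C-p>D; C-q>C; D-p>E; D-q>D; E-p>E; E-q>E

Only the number of `p`s matters, and only up to 4. Make a chain A → B → C → D → E advanced by each `p` (with E absorbing); every other symbol self-loops. The accepting set is {D, E}.
5 states suffice.
       p  q 
>  A   B  A 
   B   C  B 
   C   D  C 
 * D   E  D 
 * E   E  E 
(> = start, * = accepting)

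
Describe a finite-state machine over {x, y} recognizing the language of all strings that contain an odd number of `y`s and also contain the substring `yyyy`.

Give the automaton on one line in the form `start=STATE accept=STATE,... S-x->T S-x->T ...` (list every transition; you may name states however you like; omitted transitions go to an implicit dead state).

start=A accept=J A-x->A A-y->B B-x->C B-y->D C-x->C C-y->E D-x->A D-y->F E-x->A E-y->G F-x->C F-y->H G-x->C G-y->I H-x->H H-y->J I-x->A I-y->J J-x->J J-y->H

Handle the two conditions separately and then intersect. The first has 2 states tracking the count of `y`s modulo 2; the second has 5 states tracking whether and how much of `yyyy` has been seen. A product state is a pair (one from each), accepting exactly when both do.
10 states suffice.
       x  y 
>  A   A  B 
   B   C  D 
   C   C  E 
   D   A  F 
   E   A  G 
   F   C  H 
   G   C  I 
   H   H  J 
   I   A  J 
 * J   J  H 
(> = start, * = accepting)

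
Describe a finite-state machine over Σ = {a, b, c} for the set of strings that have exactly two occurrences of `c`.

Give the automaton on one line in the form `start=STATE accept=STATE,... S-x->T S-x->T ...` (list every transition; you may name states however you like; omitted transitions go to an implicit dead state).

Count `c`s, saturating at 3: states S0 through S2 mean 0 through 2 `c`s seen; S3 means more than 2. Each `c` increments (capped at S3); other symbols loop. Accept from {S2}.
4 states suffice.
        a   b   c  
>  S0   S0  S0  S1 
   S1   S1  S1  S2 
 * S2   S2  S2  S3 
   S3   S3  S3  S3 
(> = start, * = accepting)

start=S0 accept=S2 S0-a->S0 S0-b->S0 S0-c->S1 S1-a->S1 S1-b->S1 S1-c->S2 S2-a->S2 S2-b->S2 S2-c->S3 S3-a->S3 S3-b->S3 S3-c->S3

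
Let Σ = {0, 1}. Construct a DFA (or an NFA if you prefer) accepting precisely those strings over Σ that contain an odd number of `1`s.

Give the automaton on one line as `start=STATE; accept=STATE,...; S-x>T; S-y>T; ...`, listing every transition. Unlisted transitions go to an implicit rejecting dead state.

start=q0; accept=q1; q0-0>q0; q0-1>q1; q1-0>q1; q1-1>q0

The only thing that matters is how many `1`s have appeared, reduced mod 2. Use one state per residue: q0 for 0, …, q1 for 1. Reading `1` moves to the next residue; anything else stays put. q1 is accepting.
A 2-state machine:
        0   1  
>  q0   q0  q1 
 * q1   q1  q0 
(> = start, * = accepting)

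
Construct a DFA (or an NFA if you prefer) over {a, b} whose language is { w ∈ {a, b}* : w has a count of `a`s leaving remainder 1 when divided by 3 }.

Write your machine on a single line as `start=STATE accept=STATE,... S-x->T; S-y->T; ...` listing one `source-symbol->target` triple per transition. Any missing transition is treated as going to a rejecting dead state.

The only thing that matters is how many `a`s have appeared, reduced mod 3. Use one state per residue: q0 for 0, …, q2 for 2. Reading `a` moves to the next residue; anything else stays put. q1 is accepting.
With 3 states:
        a   b  
>  q0   q1  q0 
 * q1   q2  q1 
   q2   q0  q2 
(> = start, * = accepting)

start=q0; accept=q1; q0-a->q1; q0-b->q0; q1-a->q2; q1-b->q1; q2-a->q0; q2-b->q2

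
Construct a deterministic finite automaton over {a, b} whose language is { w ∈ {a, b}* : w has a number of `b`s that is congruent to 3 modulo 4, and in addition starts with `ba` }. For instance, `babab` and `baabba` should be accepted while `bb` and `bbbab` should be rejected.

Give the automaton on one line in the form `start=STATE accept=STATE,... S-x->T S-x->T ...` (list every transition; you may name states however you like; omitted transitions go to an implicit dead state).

Build one automaton per condition and run them in lockstep. The first has 4 states tracking the count of `b`s modulo 4; the second has 4 states tracking whether the input so far still matches the prefix `ba`. A product state is a pair (one from each), accepting exactly when both do. Equivalent product states are then merged.
With 7 states:
        a   b  
>  q0   q1  q2 
   q1   q1  q1 
   q2   q3  q1 
   q3   q3  q4 
   q4   q4  q5 
 * q5   q5  q6 
   q6   q6  q3 
(> = start, * = accepting)

start=q0 accept=q5 q0-a->q1 q0-b->q2 q1-a->q1 q1-b->q1 q2-a->q3 q2-b->q1 q3-a->q3 q3-b->q4 q4-a->q4 q4-b->q5 q5-a->q5 q5-b->q6 q6-a->q6 q6-b->q3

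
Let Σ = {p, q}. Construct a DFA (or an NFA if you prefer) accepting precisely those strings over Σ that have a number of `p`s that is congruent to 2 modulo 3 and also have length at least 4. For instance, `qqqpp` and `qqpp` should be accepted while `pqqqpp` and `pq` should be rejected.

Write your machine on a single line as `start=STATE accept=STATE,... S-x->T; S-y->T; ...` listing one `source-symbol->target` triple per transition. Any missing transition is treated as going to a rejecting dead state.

start=A; accept=L,M; A-p->B; A-q->C; B-p->D; B-q->E; C-p->E; C-q->F; D-p->G; D-q->H; E-p->H; E-q->I; F-p->I; F-q->G; G-p->J; G-q->K; H-p->K; H-q->L; I-p->L; I-q->J; J-p->M; J-q->N; K-p->N; K-q->O; L-p->O; L-q->M; M-p->O; M-q->M; N-p->M; N-q->N; O-p->N; O-q->O

Build one automaton per condition and run them in lockstep. One (3 states) tracks the count of `p`s modulo 3; the other (6 states) tracks the input length, saturating at 5. Each combined state is a pair, one component from each; accept when both components accept.
A 15-state machine:
       p  q 
>  A   B  C 
   B   D  E 
   C   E  F 
   D   G  H 
   E   H  I 
   F   I  G 
   G   J  K 
   H   K  L 
   I   L  J 
   J   M  N 
   K   N  O 
 * L   O  M 
 * M   O  M 
   N   M  N 
   O   N  O 
(> = start, * = accepting)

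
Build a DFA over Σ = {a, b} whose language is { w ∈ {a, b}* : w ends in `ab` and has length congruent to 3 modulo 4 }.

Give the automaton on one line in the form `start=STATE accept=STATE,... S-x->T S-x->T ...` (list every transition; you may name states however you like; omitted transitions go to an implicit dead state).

Run two small machines in parallel and take their product. One (3 states) tracks how much of the suffix `ab` has currently been matched; the other (4 states) tracks the input length modulo 4. Each combined state is a pair, one component from each; accept when both components accept.
12 states suffice.
          a    b  
>  q0     q1   q2 
   q1     q3   q4 
   q2     q3   q5 
   q3     q6   q7 
   q4     q6   q8 
   q5     q6   q8 
   q6     q9  q10 
 * q7     q9   q0 
   q8     q9   q0 
   q9     q1  q11 
   q10    q1   q2 
   q11    q3   q5 
(> = start, * = accepting)

start=q0 accept=q7 q0-a->q1 q0-b->q2 q1-a->q3 q1-b->q4 q2-a->q3 q2-b->q5 q3-a->q6 q3-b->q7 q4-a->q6 q4-b->q8 q5-a->q6 q5-b->q8 q6-a->q9 q6-b->q10 q7-a->q9 q7-b->q0 q8-a->q9 q8-b->q0 q9-a->q1 q9-b->q11 q10-a->q1 q10-b->q2 q11-a->q3 q11-b->q5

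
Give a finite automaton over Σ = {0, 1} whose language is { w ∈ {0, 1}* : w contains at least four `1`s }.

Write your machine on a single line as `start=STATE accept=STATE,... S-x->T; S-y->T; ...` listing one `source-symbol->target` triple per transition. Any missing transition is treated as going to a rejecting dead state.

Count `1`s, saturating at 5: states s0 through s4 mean 0 through 4 `1`s seen; s5 means more than 4. Each `1` increments (capped at s5); other symbols loop. Accept from {s4, s5}.
With 6 states:
        0   1  
>  s0   s0  s1 
   s1   s1  s2 
   s2   s2  s3 
   s3   s3  s4 
 * s4   s4  s5 
 * s5   s5  s5 
(> = start, * = accepting)

start=s0; accept=s4,s5; s0-0->s0; s0-1->s1; s1-0->s1; s1-1->s2; s2-0->s2; s2-1->s3; s3-0->s3; s3-1->s4; s4-0->s4; s4-1->s5; s5-0->s5; s5-1->s5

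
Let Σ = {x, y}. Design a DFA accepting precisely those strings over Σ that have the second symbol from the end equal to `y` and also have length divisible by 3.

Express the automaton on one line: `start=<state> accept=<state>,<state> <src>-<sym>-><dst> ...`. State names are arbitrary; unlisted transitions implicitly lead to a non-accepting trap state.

Run two small machines in parallel and take their product. One (7 states) tracks the last 2 symbols read; the other (3 states) tracks the input length modulo 3. Each combined state is a pair, one component from each; accept when both components accept. After merging equivalent states the machine shrinks.
        x   y  
>  S0   S1  S1 
   S1   S2  S3 
   S2   S0  S0 
   S3   S4  S4 
 * S4   S1  S1 
(> = start, * = accepting)

start=S0 accept=S4 S0-x->S1 S0-y->S1 S1-x->S2 S1-y->S3 S2-x->S0 S2-y->S0 S3-x->S4 S3-y->S4 S4-x->S1 S4-y->S1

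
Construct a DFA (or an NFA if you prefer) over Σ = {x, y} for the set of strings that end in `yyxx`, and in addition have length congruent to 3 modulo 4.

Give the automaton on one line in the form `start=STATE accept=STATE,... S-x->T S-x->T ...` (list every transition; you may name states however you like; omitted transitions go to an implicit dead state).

start=q0 accept=q19 q0-x->q1 q0-y->q2 q1-x->q3 q1-y->q4 q2-x->q3 q2-y->q5 q3-x->q6 q3-y->q7 q4-x->q6 q4-y->q8 q5-x->q9 q5-y->q8 q6-x->q0 q6-y->q10 q7-x->q0 q7-y->q11 q8-x->q12 q8-y->q11 q9-x->q13 q9-y->q10 q10-x->q1 q10-y->q14 q11-x->q15 q11-y->q14 q12-x->q16 q12-y->q2 q13-x->q1 q13-y->q2 q14-x->q17 q14-y->q5 q15-x->q18 q15-y->q4 q16-x->q3 q16-y->q4 q17-x->q19 q17-y->q7 q18-x->q6 q18-y->q7 q19-x->q0 q19-y->q10

Run two small machines in parallel and take their product. One (5 states) tracks how much of the suffix `yyxx` has currently been matched; the other (4 states) tracks the input length modulo 4. Each combined state is a pair, one component from each; accept when both components accept.
20 states suffice.
          x    y  
>  q0     q1   q2 
   q1     q3   q4 
   q2     q3   q5 
   q3     q6   q7 
   q4     q6   q8 
   q5     q9   q8 
   q6     q0  q10 
   q7     q0  q11 
   q8    q12  q11 
   q9    q13  q10 
   q10    q1  q14 
   q11   q15  q14 
   q12   q16   q2 
   q13    q1   q2 
   q14   q17   q5 
   q15   q18   q4 
   q16    q3   q4 
   q17   q19   q7 
   q18    q6   q7 
 * q19    q0  q10 
(> = start, * = accepting)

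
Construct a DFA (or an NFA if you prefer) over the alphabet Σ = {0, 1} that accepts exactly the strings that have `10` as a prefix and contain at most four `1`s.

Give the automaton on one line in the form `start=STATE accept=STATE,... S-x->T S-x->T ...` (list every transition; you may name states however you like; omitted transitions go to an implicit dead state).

start=A accept=E,G,I,K A-0->B A-1->C B-0->B B-1->D C-0->E C-1->F D-0->D D-1->F E-0->E E-1->G F-0->F F-1->H G-0->G G-1->I H-0->H H-1->J I-0->I I-1->K J-0->J J-1->L K-0->K K-1->M L-0->L L-1->L M-0->M M-1->M

Build one automaton per condition and run them in lockstep. The first has 4 states tracking whether the input so far still matches the prefix `10`; the second has 6 states tracking the count of `1`s, saturating at 5. A product state is a pair (one from each), accepting exactly when both do.
       0  1 
>  A   B  C 
   B   B  D 
   C   E  F 
   D   D  F 
 * E   E  G 
   F   F  H 
 * G   G  I 
   H   H  J 
 * I   I  K 
   J   J  L 
 * K   K  M 
   L   L  L 
   M   M  M 
(> = start, * = accepting)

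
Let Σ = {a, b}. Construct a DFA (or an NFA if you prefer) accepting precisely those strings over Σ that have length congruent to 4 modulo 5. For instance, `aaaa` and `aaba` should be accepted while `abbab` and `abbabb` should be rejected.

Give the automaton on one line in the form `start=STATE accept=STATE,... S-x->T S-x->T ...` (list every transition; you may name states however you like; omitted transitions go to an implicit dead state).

start=s0 accept=s4 s0-a->s1 s0-b->s1 s1-a->s2 s1-b->s2 s2-a->s3 s2-b->s3 s3-a->s4 s3-b->s4 s4-a->s0 s4-b->s0

Count input length modulo 5: every symbol advances one step around the cycle s0 → s1 → s2 → s3 → s4 → s0. Accept at s4.
With 5 states:
        a   b  
>  s0   s1  s1 
   s1   s2  s2 
   s2   s3  s3 
   s3   s4  s4 
 * s4   s0  s0 
(> = start, * = accepting)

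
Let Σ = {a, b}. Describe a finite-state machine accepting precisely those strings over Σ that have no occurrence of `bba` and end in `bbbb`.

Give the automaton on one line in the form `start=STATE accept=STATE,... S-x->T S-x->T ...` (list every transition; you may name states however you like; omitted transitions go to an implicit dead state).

start=S0 accept=S5 S0-a->S0 S0-b->S1 S1-a->S0 S1-b->S2 S2-a->S3 S2-b->S4 S3-a->S3 S3-b->S3 S4-a->S3 S4-b->S5 S5-a->S3 S5-b->S5

Handle the two conditions separately and then intersect. One (4 states) tracks partial matches of the forbidden pattern `bba`; the other (5 states) tracks how much of the suffix `bbbb` has currently been matched. Each combined state is a pair, one component from each; accept when both components accept. After merging equivalent states the machine shrinks.
6 states suffice.
        a   b  
>  S0   S0  S1 
   S1   S0  S2 
   S2   S3  S4 
   S3   S3  S3 
   S4   S3  S5 
 * S5   S3  S5 
(> = start, * = accepting)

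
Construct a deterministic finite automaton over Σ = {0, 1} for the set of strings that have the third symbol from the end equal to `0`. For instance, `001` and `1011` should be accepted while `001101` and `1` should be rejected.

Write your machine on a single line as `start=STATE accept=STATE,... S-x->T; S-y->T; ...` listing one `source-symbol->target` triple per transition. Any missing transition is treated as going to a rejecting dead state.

start=s0; accept=s7,s8,s9,s10; s0-0->s1; s0-1->s2; s1-0->s3; s1-1->s4; s2-0->s5; s2-1->s6; s3-0->s7; s3-1->s8; s4-0->s9; s4-1->s10; s5-0->s11; s5-1->s12; s6-0->s13; s6-1->s14; s7-0->s7; s7-1->s8; s8-0->s9; s8-1->s10; s9-0->s11; s9-1->s12; s10-0->s13; s10-1->s14; s11-0->s7; s11-1->s8; s12-0->s9; s12-1->s10; s13-0->s11; s13-1->s12; s14-0->s13; s14-1->s14

Because acceptance depends on a position counted from the end, the machine has to buffer the most recent 3 symbols. Make each state the string of the last up-to-3 symbols read; on input `x` shift the window left and append `x`. Accept when the buffered window has length 3 and begins with `0`.
With 15 states:
          0    1  
>  s0     s1   s2 
   s1     s3   s4 
   s2     s5   s6 
   s3     s7   s8 
   s4     s9  s10 
   s5    s11  s12 
   s6    s13  s14 
 * s7     s7   s8 
 * s8     s9  s10 
 * s9    s11  s12 
 * s10   s13  s14 
   s11    s7   s8 
   s12    s9  s10 
   s13   s11  s12 
   s14   s13  s14 
(> = start, * = accepting)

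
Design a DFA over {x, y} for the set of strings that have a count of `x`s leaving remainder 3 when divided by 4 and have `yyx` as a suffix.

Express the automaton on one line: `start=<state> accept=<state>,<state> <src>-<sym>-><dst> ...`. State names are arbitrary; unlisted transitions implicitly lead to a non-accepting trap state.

start=s0 accept=s6 s0-x->s1 s0-y->s0 s1-x->s2 s1-y->s1 s2-x->s3 s2-y->s4 s3-x->s0 s3-y->s3 s4-x->s3 s4-y->s5 s5-x->s6 s5-y->s5 s6-x->s0 s6-y->s3

Build one automaton per condition and run them in lockstep. One (4 states) tracks the count of `x`s modulo 4; the other (4 states) tracks how much of the suffix `yyx` has currently been matched. Each combined state is a pair, one component from each; accept when both components accept. After merging equivalent states the machine shrinks.
        x   y  
>  s0   s1  s0 
   s1   s2  s1 
   s2   s3  s4 
   s3   s0  s3 
   s4   s3  s5 
   s5   s6  s5 
 * s6   s0  s3 
(> = start, * = accepting)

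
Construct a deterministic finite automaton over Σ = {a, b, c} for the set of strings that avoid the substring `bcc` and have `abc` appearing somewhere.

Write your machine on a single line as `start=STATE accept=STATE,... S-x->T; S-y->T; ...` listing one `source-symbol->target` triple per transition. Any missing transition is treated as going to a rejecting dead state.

Handle the two conditions separately and then intersect. The first has 4 states tracking partial matches of the forbidden pattern `bcc`; the second has 4 states tracking whether and how much of `abc` has been seen. A product state is a pair (one from each), accepting exactly when both do.
A 12-state machine:
          a    b    c  
>  S0     S1   S2   S0 
   S1     S1   S3   S0 
   S2     S1   S2   S4 
   S3     S1   S2   S5 
   S4     S1   S2   S6 
 * S5     S7   S8   S9 
   S6    S10   S6   S6 
 * S7     S7   S8   S7 
 * S8     S7   S8   S5 
   S9     S9   S9   S9 
   S10   S10  S11   S6 
   S11   S10   S6   S9 
(> = start, * = accepting)

start=S0; accept=S5,S7,S8; S0-a->S1; S0-b->S2; S0-c->S0; S1-a->S1; S1-b->S3; S1-c->S0; S2-a->S1; S2-b->S2; S2-c->S4; S3-a->S1; S3-b->S2; S3-c->S5; S4-a->S1; S4-b->S2; S4-c->S6; S5-a->S7; S5-b->S8; S5-c->S9; S6-a->S10; S6-b->S6; S6-c->S6; S7-a->S7; S7-b->S8; S7-c->S7; S8-a->S7; S8-b->S8; S8-c->S5; S9-a->S9; S9-b->S9; S9-c->S9; S10-a->S10; S10-b->S11; S10-c->S6; S11-a->S10; S11-b->S6; S11-c->S9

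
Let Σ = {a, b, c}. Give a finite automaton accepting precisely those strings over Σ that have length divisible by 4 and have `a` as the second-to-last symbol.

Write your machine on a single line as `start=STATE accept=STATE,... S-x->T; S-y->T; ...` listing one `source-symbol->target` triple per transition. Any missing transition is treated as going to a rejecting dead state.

start=s0; accept=s5; s0-a->s1; s0-b->s1; s0-c->s1; s1-a->s2; s1-b->s2; s1-c->s2; s2-a->s3; s2-b->s4; s2-c->s4; s3-a->s5; s3-b->s5; s3-c->s5; s4-a->s0; s4-b->s0; s4-c->s0; s5-a->s1; s5-b->s1; s5-c->s1

Run two small machines in parallel and take their product. The first has 4 states tracking the input length modulo 4; the second has 13 states tracking the last 2 symbols read. A product state is a pair (one from each), accepting exactly when both do. Minimizing collapses redundant product states.
6 states suffice.
        a   b   c  
>  s0   s1  s1  s1 
   s1   s2  s2  s2 
   s2   s3  s4  s4 
   s3   s5  s5  s5 
   s4   s0  s0  s0 
 * s5   s1  s1  s1 
(> = start, * = accepting)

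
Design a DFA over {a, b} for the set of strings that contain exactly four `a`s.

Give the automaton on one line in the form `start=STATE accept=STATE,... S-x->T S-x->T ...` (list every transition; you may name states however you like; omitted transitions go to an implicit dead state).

Only the number of `a`s matters, and only up to 5. Make a chain S0 → S1 → S2 → S3 → S4 → S5 advanced by each `a` (with S5 absorbing); every other symbol self-loops. The accepting set is {S4}.
        a   b  
>  S0   S1  S0 
   S1   S2  S1 
   S2   S3  S2 
   S3   S4  S3 
 * S4   S5  S4 
   S5   S5  S5 
(> = start, * = accepting)

start=S0 accept=S4 S0-a->S1 S0-b->S0 S1-a->S2 S1-b->S1 S2-a->S3 S2-b->S2 S3-a->S4 S3-b->S3 S4-a->S5 S4-b->S4 S5-a->S5 S5-b->S5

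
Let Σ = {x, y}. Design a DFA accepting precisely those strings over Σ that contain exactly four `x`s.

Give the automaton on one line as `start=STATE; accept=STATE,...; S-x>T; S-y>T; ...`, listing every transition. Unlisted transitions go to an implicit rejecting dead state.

start=q0; accept=q4; q0-x>q1; q0-y>q0; q1-x>q2; q1-y>q1; q2-x>q3; q2-y>q2; q3-x>q4; q3-y>q3; q4-x>q5; q4-y>q4; q5-x>q5; q5-y>q5

Count `x`s, saturating at 5: states q0 through q4 mean 0 through 4 `x`s seen; q5 means more than 4. Each `x` increments (capped at q5); other symbols loop. Accept from {q4}.
With 6 states:
        x   y  
>  q0   q1  q0 
   q1   q2  q1 
   q2   q3  q2 
   q3   q4  q3 
 * q4   q5  q4 
   q5   q5  q5 
(> = start, * = accepting)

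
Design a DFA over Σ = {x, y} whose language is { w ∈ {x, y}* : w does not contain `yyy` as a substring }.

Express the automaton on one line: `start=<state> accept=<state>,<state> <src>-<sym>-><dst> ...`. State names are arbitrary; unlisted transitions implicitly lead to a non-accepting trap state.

start=q0 accept=q0,q1,q2 q0-x->q0 q0-y->q1 q1-x->q0 q1-y->q2 q2-x->q0 q2-y->q3 q3-x->q3 q3-y->q3

This is the complement of 'contains `yyy`'. Use the same substring-matching states — q0 through q3 holding how much of `yyy` has just been matched — but flip the accepting set: everything except the trap q3 accepts.
With 4 states:
        x   y  
>* q0   q0  q1 
 * q1   q0  q2 
 * q2   q0  q3 
   q3   q3  q3 
(> = start, * = accepting)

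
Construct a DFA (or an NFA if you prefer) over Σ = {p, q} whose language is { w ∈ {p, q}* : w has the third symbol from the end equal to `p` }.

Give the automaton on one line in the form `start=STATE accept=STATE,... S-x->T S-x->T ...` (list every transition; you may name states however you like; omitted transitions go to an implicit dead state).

start=s0 accept=s7,s8,s9,s10 s0-p->s1 s0-q->s2 s1-p->s3 s1-q->s4 s2-p->s5 s2-q->s6 s3-p->s7 s3-q->s8 s4-p->s9 s4-q->s10 s5-p->s11 s5-q->s12 s6-p->s13 s6-q->s14 s7-p->s7 s7-q->s8 s8-p->s9 s8-q->s10 s9-p->s11 s9-q->s12 s10-p->s13 s10-q->s14 s11-p->s7 s11-q->s8 s12-p->s9 s12-q->s10 s13-p->s11 s13-q->s12 s14-p->s13 s14-q->s14

A DFA must remember the last 3 symbols (since which symbol is third-to-last isn't known until the input ends). Use one state per possible window of the last ≤3 symbols; accept from those whose window starts with `p`.
A 15-state machine:
          p    q  
>  s0     s1   s2 
   s1     s3   s4 
   s2     s5   s6 
   s3     s7   s8 
   s4     s9  s10 
   s5    s11  s12 
   s6    s13  s14 
 * s7     s7   s8 
 * s8     s9  s10 
 * s9    s11  s12 
 * s10   s13  s14 
   s11    s7   s8 
   s12    s9  s10 
   s13   s11  s12 
   s14   s13  s14 
(> = start, * = accepting)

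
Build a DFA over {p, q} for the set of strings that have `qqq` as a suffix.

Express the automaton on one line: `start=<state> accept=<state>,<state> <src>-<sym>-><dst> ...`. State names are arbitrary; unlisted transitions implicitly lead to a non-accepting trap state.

start=S0 accept=S3 S0-p->S0 S0-q->S1 S1-p->S0 S1-q->S2 S2-p->S0 S2-q->S3 S3-p->S0 S3-q->S3

Remember how much of `qqq` the current input suffix matches. State S0 means no match yet; S1 means the last symbol is `q`; S2 means the last 2 symbols are `qq`; S3 means the last 3 symbols are `qqq`. Only S3 accepts. On a mismatch, fall back to the longest proper suffix that is still a prefix of `qqq`.
A 4-state machine:
        p   q  
>  S0   S0  S1 
   S1   S0  S2 
   S2   S0  S3 
 * S3   S0  S3 
(> = start, * = accepting)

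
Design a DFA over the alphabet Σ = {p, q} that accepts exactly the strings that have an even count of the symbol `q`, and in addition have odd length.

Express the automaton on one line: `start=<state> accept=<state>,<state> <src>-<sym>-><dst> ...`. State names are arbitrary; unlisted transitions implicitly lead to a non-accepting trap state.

Build one automaton per condition and run them in lockstep. One (2 states) tracks the count of `q`s modulo 2; the other (2 states) tracks the input length modulo 2. Each combined state is a pair, one component from each; accept when both components accept.
A 4-state machine:
       p  q 
>  A   B  C 
 * B   A  D 
   C   D  A 
   D   C  B 
(> = start, * = accepting)

start=A accept=B A-p->B A-q->C B-p->A B-q->D C-p->D C-q->A D-p->C D-q->B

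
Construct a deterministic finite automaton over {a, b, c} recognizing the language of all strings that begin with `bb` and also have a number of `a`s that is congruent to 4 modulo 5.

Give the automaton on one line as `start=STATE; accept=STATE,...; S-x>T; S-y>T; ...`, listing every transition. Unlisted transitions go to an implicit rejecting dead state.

start=S0; accept=S11; S0-a>S1; S0-b>S2; S0-c>S3; S1-a>S4; S1-b>S1; S1-c>S1; S2-a>S1; S2-b>S5; S2-c>S3; S3-a>S1; S3-b>S3; S3-c>S3; S4-a>S6; S4-b>S4; S4-c>S4; S5-a>S7; S5-b>S5; S5-c>S5; S6-a>S8; S6-b>S6; S6-c>S6; S7-a>S9; S7-b>S7; S7-c>S7; S8-a>S3; S8-b>S8; S8-c>S8; S9-a>S10; S9-b>S9; S9-c>S9; S10-a>S11; S10-b>S10; S10-c>S10; S11-a>S5; S11-b>S11; S11-c>S11

Run two small machines in parallel and take their product. One (4 states) tracks whether the input so far still matches the prefix `bb`; the other (5 states) tracks the count of `a`s modulo 5. Each combined state is a pair, one component from each; accept when both components accept.
A 12-state machine:
          a    b    c  
>  S0     S1   S2   S3 
   S1     S4   S1   S1 
   S2     S1   S5   S3 
   S3     S1   S3   S3 
   S4     S6   S4   S4 
   S5     S7   S5   S5 
   S6     S8   S6   S6 
   S7     S9   S7   S7 
   S8     S3   S8   S8 
   S9    S10   S9   S9 
   S10   S11  S10  S10 
 * S11    S5  S11  S11 
(> = start, * = accepting)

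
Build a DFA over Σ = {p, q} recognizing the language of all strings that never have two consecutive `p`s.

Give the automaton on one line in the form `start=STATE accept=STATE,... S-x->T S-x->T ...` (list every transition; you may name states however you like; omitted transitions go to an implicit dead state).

This is the complement of 'contains `pp`'. Use the same substring-matching states — S0 through S2 holding how much of `pp` has just been matched — but flip the accepting set: everything except the trap S2 accepts.
3 states suffice.
        p   q  
>* S0   S1  S0 
 * S1   S2  S0 
   S2   S2  S2 
(> = start, * = accepting)

start=S0 accept=S0,S1 S0-p->S1 S0-q->S0 S1-p->S2 S1-q->S0 S2-p->S2 S2-q->S2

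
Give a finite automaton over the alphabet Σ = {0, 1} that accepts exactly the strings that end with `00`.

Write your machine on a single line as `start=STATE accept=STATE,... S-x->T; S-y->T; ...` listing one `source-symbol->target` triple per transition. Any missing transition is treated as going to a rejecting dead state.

Remember how much of `00` the current input suffix matches. State q0 means no match yet; q1 means the last symbol is `0`; q2 means the last 2 symbols are `00`. Only q2 accepts. On a mismatch, fall back to the longest proper suffix that is still a prefix of `00`.
        0   1  
>  q0   q1  q0 
   q1   q2  q0 
 * q2   q2  q0 
(> = start, * = accepting)

start=q0; accept=q2; q0-0->q1; q0-1->q0; q1-0->q2; q1-1->q0; q2-0->q2; q2-1->q0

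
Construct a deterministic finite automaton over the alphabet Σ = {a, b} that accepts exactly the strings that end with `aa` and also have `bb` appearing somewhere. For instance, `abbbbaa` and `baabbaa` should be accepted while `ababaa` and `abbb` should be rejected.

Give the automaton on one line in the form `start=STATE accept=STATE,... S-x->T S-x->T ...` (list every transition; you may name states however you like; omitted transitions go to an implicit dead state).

start=S0 accept=S4 S0-a->S0 S0-b->S1 S1-a->S0 S1-b->S2 S2-a->S3 S2-b->S2 S3-a->S4 S3-b->S2 S4-a->S4 S4-b->S2

Build one automaton per condition and run them in lockstep. The first has 3 states tracking how much of the suffix `aa` has currently been matched; the second has 3 states tracking whether and how much of `bb` has been seen. A product state is a pair (one from each), accepting exactly when both do. After merging equivalent states the machine shrinks.
5 states suffice.
        a   b  
>  S0   S0  S1 
   S1   S0  S2 
   S2   S3  S2 
   S3   S4  S2 
 * S4   S4  S2 
(> = start, * = accepting)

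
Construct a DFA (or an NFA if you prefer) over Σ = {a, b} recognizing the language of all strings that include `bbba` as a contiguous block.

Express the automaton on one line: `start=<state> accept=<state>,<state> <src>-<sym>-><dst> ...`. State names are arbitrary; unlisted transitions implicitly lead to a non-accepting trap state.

Track how much of `bbba` has been matched so far: state q0 is no progress, q4 is the absorbing accept state reached once `bbba` has occurred. Intermediate states record partial matches; on a mismatch, fall back to the longest reusable overlap.
5 states suffice.
        a   b  
>  q0   q0  q1 
   q1   q0  q2 
   q2   q0  q3 
   q3   q4  q3 
 * q4   q4  q4 
(> = start, * = accepting)

start=q0 accept=q4 q0-a->q0 q0-b->q1 q1-a->q0 q1-b->q2 q2-a->q0 q2-b->q3 q3-a->q4 q3-b->q3 q4-a->q4 q4-b->q4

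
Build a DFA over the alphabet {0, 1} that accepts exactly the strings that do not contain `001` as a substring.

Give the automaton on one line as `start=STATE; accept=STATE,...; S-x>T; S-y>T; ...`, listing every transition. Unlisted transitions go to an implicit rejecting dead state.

start=q0; accept=q0,q1,q2; q0-0>q1; q0-1>q0; q1-0>q2; q1-1>q0; q2-0>q2; q2-1>q3; q3-0>q3; q3-1>q3

This is the complement of 'contains `001`'. Use the same substring-matching states — q0 through q3 holding how much of `001` has just been matched — but flip the accepting set: everything except the trap q3 accepts.
4 states suffice.
        0   1  
>* q0   q1  q0 
 * q1   q2  q0 
 * q2   q2  q3 
   q3   q3  q3 
(> = start, * = accepting)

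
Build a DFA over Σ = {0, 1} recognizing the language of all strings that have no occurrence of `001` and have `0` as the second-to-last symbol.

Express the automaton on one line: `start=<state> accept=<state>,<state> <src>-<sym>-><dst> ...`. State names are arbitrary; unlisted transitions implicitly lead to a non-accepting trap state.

Run two small machines in parallel and take their product. One (4 states) tracks partial matches of the forbidden pattern `001`; the other (7 states) tracks the last 2 symbols read. Each combined state is a pair, one component from each; accept when both components accept. After merging equivalent states the machine shrinks.
A 5-state machine:
        0   1  
>  s0   s1  s0 
   s1   s2  s3 
 * s2   s2  s4 
 * s3   s1  s0 
   s4   s4  s4 
(> = start, * = accepting)

start=s0 accept=s2,s3 s0-0->s1 s0-1->s0 s1-0->s2 s1-1->s3 s2-0->s2 s2-1->s4 s3-0->s1 s3-1->s0 s4-0->s4 s4-1->s4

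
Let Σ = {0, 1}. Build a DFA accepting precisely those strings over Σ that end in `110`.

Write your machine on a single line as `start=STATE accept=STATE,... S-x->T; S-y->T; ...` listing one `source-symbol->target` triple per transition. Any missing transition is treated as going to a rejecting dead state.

Remember how much of `110` the current input suffix matches. State S0 means no match yet; S1 means the last symbol is `1`; S2 means the last 2 symbols are `11`; S3 means the last 3 symbols are `110`. Only S3 accepts. On a mismatch, fall back to the longest proper suffix that is still a prefix of `110`.
With 4 states:
        0   1  
>  S0   S0  S1 
   S1   S0  S2 
   S2   S3  S2 
 * S3   S0  S1 
(> = start, * = accepting)

start=S0; accept=S3; S0-0->S0; S0-1->S1; S1-0->S0; S1-1->S2; S2-0->S3; S2-1->S2; S3-0->S0; S3-1->S1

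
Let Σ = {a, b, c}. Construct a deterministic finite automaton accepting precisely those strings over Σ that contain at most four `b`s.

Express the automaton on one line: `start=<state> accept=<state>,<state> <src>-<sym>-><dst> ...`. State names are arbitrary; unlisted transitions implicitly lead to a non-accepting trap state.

Count `b`s, saturating at 5: states S0 through S4 mean 0 through 4 `b`s seen; S5 means more than 4. Each `b` increments (capped at S5); other symbols loop. Accept from {S0, S1, S2, S3, S4}.
A 6-state machine:
        a   b   c  
>* S0   S0  S1  S0 
 * S1   S1  S2  S1 
 * S2   S2  S3  S2 
 * S3   S3  S4  S3 
 * S4   S4  S5  S4 
   S5   S5  S5  S5 
(> = start, * = accepting)

start=S0 accept=S0,S1,S2,S3,S4 S0-a->S0 S0-b->S1 S0-c->S0 S1-a->S1 S1-b->S2 S1-c->S1 S2-a->S2 S2-b->S3 S2-c->S2 S3-a->S3 S3-b->S4 S3-c->S3 S4-a->S4 S4-b->S5 S4-c->S4 S5-a->S5 S5-b->S5 S5-c->S5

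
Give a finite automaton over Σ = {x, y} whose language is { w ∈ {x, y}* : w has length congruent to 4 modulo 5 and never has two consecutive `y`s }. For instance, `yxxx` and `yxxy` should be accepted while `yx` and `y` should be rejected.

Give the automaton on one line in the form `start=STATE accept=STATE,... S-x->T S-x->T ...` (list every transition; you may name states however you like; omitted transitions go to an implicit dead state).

start=q0 accept=q9,q10 q0-x->q1 q0-y->q2 q1-x->q3 q1-y->q4 q2-x->q3 q2-y->q5 q3-x->q6 q3-y->q7 q4-x->q6 q4-y->q8 q5-x->q8 q5-y->q8 q6-x->q9 q6-y->q10 q7-x->q9 q7-y->q11 q8-x->q11 q8-y->q11 q9-x->q0 q9-y->q12 q10-x->q0 q10-y->q13 q11-x->q13 q11-y->q13 q12-x->q1 q12-y->q14 q13-x->q14 q13-y->q14 q14-x->q5 q14-y->q5

Build one automaton per condition and run them in lockstep. One (5 states) tracks the input length modulo 5; the other (3 states) tracks partial matches of the forbidden pattern `yy`. Each combined state is a pair, one component from each; accept when both components accept.
          x    y  
>  q0     q1   q2 
   q1     q3   q4 
   q2     q3   q5 
   q3     q6   q7 
   q4     q6   q8 
   q5     q8   q8 
   q6     q9  q10 
   q7     q9  q11 
   q8    q11  q11 
 * q9     q0  q12 
 * q10    q0  q13 
   q11   q13  q13 
   q12    q1  q14 
   q13   q14  q14 
   q14    q5   q5 
(> = start, * = accepting)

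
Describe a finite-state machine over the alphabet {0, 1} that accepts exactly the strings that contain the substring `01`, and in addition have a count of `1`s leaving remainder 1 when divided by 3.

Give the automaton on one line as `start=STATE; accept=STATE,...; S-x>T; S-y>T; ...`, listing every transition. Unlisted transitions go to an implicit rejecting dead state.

Run two small machines in parallel and take their product. One (3 states) tracks whether and how much of `01` has been seen; the other (3 states) tracks the count of `1`s modulo 3. Each combined state is a pair, one component from each; accept when both components accept. Minimizing collapses redundant product states.
       0  1 
>  A   B  C 
   B   B  D 
   C   E  F 
 * D   D  G 
   E   E  G 
   F   G  A 
   G   G  B 
(> = start, * = accepting)

start=A; accept=D; A-0>B; A-1>C; B-0>B; B-1>D; C-0>E; C-1>F; D-0>D; D-1>G; E-0>E; E-1>G; F-0>G; F-1>A; G-0>G; G-1>B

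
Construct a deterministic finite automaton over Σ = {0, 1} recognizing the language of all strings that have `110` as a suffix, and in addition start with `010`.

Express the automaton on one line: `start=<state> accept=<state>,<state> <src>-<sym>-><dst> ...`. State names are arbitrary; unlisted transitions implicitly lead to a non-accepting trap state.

Run two small machines in parallel and take their product. The first has 4 states tracking how much of the suffix `110` has currently been matched; the second has 5 states tracking whether the input so far still matches the prefix `010`. A product state is a pair (one from each), accepting exactly when both do.
An 11-state machine:
          0    1  
>  q0     q1   q2 
   q1     q3   q4 
   q2     q3   q5 
   q3     q3   q2 
   q4     q6   q5 
   q5     q7   q5 
   q6     q6   q8 
   q7     q3   q2 
   q8     q6   q9 
   q9    q10   q9 
 * q10    q6   q8 
(> = start, * = accepting)

start=q0 accept=q10 q0-0->q1 q0-1->q2 q1-0->q3 q1-1->q4 q2-0->q3 q2-1->q5 q3-0->q3 q3-1->q2 q4-0->q6 q4-1->q5 q5-0->q7 q5-1->q5 q6-0->q6 q6-1->q8 q7-0->q3 q7-1->q2 q8-0->q6 q8-1->q9 q9-0->q10 q9-1->q9 q10-0->q6 q10-1->q8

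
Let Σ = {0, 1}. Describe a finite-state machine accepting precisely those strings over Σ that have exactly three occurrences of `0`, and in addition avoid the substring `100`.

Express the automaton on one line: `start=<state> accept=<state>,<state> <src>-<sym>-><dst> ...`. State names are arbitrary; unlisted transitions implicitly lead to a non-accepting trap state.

start=A accept=G,L,M A-0->B A-1->C B-0->D B-1->E C-0->F C-1->C D-0->G D-1->H E-0->I E-1->E F-0->J F-1->E G-0->K G-1->L H-0->M H-1->H I-0->N I-1->H J-0->N J-1->J K-0->K K-1->O L-0->P L-1->L M-0->Q M-1->L N-0->Q N-1->N O-0->P O-1->O P-0->Q P-1->O Q-0->Q Q-1->Q

Handle the two conditions separately and then intersect. One (5 states) tracks the count of `0`s, saturating at 4; the other (4 states) tracks partial matches of the forbidden pattern `100`. Each combined state is a pair, one component from each; accept when both components accept.
With 17 states:
       0  1 
>  A   B  C 
   B   D  E 
   C   F  C 
   D   G  H 
   E   I  E 
   F   J  E 
 * G   K  L 
   H   M  H 
   I   N  H 
   J   N  J 
   K   K  O 
 * L   P  L 
 * M   Q  L 
   N   Q  N 
   O   P  O 
   P   Q  O 
   Q   Q  Q 
(> = start, * = accepting)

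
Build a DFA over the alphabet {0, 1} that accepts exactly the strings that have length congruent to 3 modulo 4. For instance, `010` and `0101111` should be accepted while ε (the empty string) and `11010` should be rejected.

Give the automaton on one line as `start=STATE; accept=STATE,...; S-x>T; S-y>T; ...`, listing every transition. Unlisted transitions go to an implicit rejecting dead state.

start=s0; accept=s3; s0-0>s1; s0-1>s1; s1-0>s2; s1-1>s2; s2-0>s3; s2-1>s3; s3-0>s0; s3-1>s0

Count input length modulo 4: every symbol advances one step around the cycle s0 → s1 → s2 → s3 → s0. Accept at s3.
4 states suffice.
        0   1  
>  s0   s1  s1 
   s1   s2  s2 
   s2   s3  s3 
 * s3   s0  s0 
(> = start, * = accepting)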